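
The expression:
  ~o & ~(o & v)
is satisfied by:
  {o: False}


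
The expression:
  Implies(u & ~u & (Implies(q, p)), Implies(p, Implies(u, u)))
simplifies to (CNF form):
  True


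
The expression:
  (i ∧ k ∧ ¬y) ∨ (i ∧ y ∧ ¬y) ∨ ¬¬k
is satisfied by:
  {k: True}


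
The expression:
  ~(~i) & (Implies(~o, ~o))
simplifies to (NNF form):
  i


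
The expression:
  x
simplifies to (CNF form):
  x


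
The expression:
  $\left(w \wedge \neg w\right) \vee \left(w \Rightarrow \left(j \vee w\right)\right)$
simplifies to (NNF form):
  $\text{True}$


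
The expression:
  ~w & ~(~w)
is never true.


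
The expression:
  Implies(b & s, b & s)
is always true.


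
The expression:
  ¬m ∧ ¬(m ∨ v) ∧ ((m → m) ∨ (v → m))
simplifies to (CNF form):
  ¬m ∧ ¬v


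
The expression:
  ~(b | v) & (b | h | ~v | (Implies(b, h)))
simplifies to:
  ~b & ~v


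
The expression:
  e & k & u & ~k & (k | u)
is never true.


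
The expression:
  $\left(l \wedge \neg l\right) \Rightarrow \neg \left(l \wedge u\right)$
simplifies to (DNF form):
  $\text{True}$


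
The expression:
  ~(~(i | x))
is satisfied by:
  {i: True, x: True}
  {i: True, x: False}
  {x: True, i: False}


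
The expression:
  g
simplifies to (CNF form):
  g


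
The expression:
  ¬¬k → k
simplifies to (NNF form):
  True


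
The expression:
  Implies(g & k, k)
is always true.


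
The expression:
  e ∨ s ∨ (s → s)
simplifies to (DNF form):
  True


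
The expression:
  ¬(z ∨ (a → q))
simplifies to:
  a ∧ ¬q ∧ ¬z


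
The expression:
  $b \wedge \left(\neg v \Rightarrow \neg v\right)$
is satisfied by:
  {b: True}


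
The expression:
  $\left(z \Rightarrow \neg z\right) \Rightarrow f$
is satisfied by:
  {z: True, f: True}
  {z: True, f: False}
  {f: True, z: False}


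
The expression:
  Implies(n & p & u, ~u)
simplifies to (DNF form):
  ~n | ~p | ~u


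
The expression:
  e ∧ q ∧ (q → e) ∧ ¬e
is never true.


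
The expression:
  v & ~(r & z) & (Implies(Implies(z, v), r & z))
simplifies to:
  False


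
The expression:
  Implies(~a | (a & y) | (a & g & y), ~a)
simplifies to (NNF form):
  ~a | ~y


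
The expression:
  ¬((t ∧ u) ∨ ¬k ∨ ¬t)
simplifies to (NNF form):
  k ∧ t ∧ ¬u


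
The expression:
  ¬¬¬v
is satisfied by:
  {v: False}


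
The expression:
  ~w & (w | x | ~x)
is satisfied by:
  {w: False}


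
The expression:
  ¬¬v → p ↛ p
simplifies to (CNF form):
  ¬v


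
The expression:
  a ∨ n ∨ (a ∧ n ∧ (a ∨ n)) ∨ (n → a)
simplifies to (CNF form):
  True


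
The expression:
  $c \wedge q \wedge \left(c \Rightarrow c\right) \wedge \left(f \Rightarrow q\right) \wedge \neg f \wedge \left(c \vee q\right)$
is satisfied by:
  {c: True, q: True, f: False}


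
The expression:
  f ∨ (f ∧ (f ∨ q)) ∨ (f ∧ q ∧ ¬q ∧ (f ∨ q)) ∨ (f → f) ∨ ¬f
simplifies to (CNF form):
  True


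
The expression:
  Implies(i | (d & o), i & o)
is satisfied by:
  {o: False, i: False, d: False}
  {d: True, o: False, i: False}
  {o: True, d: False, i: False}
  {i: True, o: True, d: False}
  {i: True, d: True, o: True}


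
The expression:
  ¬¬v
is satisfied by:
  {v: True}


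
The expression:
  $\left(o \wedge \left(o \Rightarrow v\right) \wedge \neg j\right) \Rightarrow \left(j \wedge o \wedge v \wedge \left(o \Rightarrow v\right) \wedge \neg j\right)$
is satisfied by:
  {j: True, v: False, o: False}
  {j: False, v: False, o: False}
  {o: True, j: True, v: False}
  {o: True, j: False, v: False}
  {v: True, j: True, o: False}
  {v: True, j: False, o: False}
  {v: True, o: True, j: True}


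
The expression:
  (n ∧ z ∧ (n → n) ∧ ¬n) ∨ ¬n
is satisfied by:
  {n: False}


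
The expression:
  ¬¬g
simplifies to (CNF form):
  g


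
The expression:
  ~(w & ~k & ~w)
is always true.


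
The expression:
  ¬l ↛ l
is always true.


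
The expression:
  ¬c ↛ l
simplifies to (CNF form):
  l ∨ ¬c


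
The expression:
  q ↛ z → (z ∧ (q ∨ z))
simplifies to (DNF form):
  z ∨ ¬q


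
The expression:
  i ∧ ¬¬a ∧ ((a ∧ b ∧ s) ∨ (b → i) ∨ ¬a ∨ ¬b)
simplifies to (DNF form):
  a ∧ i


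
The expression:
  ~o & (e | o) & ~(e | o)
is never true.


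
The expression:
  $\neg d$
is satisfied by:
  {d: False}


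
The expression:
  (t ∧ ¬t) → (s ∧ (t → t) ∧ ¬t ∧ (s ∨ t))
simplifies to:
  True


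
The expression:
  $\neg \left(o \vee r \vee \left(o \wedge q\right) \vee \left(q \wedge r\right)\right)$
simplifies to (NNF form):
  $\neg o \wedge \neg r$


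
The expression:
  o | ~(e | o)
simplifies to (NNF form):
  o | ~e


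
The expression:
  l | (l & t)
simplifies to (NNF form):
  l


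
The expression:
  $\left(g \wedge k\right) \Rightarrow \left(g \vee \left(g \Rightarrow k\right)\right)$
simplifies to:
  $\text{True}$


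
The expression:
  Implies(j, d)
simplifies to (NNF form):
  d | ~j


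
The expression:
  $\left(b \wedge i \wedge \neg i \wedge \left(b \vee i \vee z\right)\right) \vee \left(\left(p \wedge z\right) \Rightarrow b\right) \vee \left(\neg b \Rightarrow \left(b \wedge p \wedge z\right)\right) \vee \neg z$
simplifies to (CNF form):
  $b \vee \neg p \vee \neg z$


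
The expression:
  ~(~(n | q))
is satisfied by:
  {n: True, q: True}
  {n: True, q: False}
  {q: True, n: False}


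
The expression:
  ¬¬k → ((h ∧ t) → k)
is always true.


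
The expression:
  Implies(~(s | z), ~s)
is always true.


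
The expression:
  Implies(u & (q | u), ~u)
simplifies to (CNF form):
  ~u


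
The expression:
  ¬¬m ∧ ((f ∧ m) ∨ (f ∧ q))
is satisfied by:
  {m: True, f: True}


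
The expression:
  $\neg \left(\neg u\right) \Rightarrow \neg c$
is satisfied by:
  {u: False, c: False}
  {c: True, u: False}
  {u: True, c: False}


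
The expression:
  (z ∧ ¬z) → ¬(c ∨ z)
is always true.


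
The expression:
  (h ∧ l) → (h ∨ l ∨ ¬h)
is always true.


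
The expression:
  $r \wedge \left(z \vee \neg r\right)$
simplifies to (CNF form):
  $r \wedge z$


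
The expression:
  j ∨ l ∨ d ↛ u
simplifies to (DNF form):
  j ∨ l ∨ (d ∧ ¬u)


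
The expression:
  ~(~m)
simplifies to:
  m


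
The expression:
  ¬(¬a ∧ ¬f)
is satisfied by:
  {a: True, f: True}
  {a: True, f: False}
  {f: True, a: False}


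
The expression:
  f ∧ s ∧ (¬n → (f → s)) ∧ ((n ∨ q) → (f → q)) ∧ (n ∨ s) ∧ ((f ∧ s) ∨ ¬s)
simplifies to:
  f ∧ s ∧ (q ∨ ¬n)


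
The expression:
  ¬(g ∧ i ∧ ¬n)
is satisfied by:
  {n: True, g: False, i: False}
  {g: False, i: False, n: False}
  {n: True, i: True, g: False}
  {i: True, g: False, n: False}
  {n: True, g: True, i: False}
  {g: True, n: False, i: False}
  {n: True, i: True, g: True}


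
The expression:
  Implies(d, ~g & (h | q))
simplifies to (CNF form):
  (~d | ~g) & (h | q | ~d) & (h | ~d | ~g) & (q | ~d | ~g)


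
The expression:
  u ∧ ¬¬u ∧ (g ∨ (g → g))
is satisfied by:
  {u: True}


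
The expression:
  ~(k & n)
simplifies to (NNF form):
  ~k | ~n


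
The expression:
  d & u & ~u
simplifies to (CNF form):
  False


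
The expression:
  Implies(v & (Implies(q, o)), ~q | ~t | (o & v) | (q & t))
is always true.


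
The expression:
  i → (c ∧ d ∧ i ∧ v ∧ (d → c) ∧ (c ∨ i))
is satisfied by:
  {c: True, d: True, v: True, i: False}
  {c: True, d: True, v: False, i: False}
  {c: True, v: True, d: False, i: False}
  {c: True, v: False, d: False, i: False}
  {d: True, v: True, c: False, i: False}
  {d: True, v: False, c: False, i: False}
  {v: True, c: False, d: False, i: False}
  {v: False, c: False, d: False, i: False}
  {i: True, c: True, d: True, v: True}


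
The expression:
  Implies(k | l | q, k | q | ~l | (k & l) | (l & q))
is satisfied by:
  {k: True, q: True, l: False}
  {k: True, l: False, q: False}
  {q: True, l: False, k: False}
  {q: False, l: False, k: False}
  {k: True, q: True, l: True}
  {k: True, l: True, q: False}
  {q: True, l: True, k: False}


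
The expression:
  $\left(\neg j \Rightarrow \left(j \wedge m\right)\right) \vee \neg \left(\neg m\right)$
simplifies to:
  $j \vee m$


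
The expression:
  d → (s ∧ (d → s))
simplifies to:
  s ∨ ¬d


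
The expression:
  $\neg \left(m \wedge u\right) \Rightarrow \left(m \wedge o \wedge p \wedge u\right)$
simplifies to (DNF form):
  $m \wedge u$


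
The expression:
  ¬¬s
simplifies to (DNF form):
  s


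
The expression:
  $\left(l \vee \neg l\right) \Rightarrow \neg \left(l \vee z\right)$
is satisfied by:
  {z: False, l: False}


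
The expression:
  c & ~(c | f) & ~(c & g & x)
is never true.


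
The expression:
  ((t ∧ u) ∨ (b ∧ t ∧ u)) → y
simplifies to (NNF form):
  y ∨ ¬t ∨ ¬u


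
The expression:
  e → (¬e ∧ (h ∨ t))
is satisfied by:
  {e: False}


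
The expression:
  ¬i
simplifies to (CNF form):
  ¬i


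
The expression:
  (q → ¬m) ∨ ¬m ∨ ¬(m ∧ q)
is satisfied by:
  {m: False, q: False}
  {q: True, m: False}
  {m: True, q: False}


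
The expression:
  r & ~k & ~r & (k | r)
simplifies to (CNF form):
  False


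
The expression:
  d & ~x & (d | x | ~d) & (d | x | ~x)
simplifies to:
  d & ~x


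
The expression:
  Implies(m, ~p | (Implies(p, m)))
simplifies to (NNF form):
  True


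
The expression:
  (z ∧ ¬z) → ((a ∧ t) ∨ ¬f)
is always true.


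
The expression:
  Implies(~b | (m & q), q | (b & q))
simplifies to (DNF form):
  b | q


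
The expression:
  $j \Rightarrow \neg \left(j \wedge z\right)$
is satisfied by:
  {z: False, j: False}
  {j: True, z: False}
  {z: True, j: False}


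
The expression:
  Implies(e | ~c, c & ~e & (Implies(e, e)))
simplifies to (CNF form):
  c & ~e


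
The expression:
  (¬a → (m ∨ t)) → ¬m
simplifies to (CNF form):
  ¬m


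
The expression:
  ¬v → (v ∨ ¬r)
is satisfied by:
  {v: True, r: False}
  {r: False, v: False}
  {r: True, v: True}


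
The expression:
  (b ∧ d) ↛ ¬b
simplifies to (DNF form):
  b ∧ d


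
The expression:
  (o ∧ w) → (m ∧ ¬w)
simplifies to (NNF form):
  ¬o ∨ ¬w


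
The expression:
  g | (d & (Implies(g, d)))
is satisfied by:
  {d: True, g: True}
  {d: True, g: False}
  {g: True, d: False}


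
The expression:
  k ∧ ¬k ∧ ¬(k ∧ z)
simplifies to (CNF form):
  False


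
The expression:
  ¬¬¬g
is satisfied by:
  {g: False}


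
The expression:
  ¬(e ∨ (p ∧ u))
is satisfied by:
  {e: False, p: False, u: False}
  {u: True, e: False, p: False}
  {p: True, e: False, u: False}


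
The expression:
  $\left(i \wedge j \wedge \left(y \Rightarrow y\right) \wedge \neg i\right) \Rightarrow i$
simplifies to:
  $\text{True}$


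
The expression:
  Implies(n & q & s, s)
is always true.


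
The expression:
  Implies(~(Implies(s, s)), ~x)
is always true.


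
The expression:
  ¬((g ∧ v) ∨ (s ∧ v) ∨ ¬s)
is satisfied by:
  {s: True, v: False}


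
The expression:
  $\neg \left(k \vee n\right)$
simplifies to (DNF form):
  $\neg k \wedge \neg n$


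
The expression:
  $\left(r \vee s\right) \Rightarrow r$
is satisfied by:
  {r: True, s: False}
  {s: False, r: False}
  {s: True, r: True}


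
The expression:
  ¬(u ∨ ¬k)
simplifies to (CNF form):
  k ∧ ¬u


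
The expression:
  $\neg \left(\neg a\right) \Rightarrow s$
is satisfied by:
  {s: True, a: False}
  {a: False, s: False}
  {a: True, s: True}


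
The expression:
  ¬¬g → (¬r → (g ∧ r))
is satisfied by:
  {r: True, g: False}
  {g: False, r: False}
  {g: True, r: True}


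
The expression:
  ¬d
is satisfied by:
  {d: False}


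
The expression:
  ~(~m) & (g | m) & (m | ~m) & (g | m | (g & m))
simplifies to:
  m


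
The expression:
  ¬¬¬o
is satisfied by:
  {o: False}


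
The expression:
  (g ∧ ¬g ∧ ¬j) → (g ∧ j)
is always true.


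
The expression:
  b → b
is always true.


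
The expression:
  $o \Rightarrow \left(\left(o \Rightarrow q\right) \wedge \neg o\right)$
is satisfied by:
  {o: False}


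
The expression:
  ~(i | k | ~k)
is never true.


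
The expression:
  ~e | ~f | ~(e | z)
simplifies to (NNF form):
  ~e | ~f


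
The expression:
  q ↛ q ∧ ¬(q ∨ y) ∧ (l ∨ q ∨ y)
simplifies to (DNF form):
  False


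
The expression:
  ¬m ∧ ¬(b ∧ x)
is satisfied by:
  {x: False, m: False, b: False}
  {b: True, x: False, m: False}
  {x: True, b: False, m: False}


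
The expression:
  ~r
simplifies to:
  ~r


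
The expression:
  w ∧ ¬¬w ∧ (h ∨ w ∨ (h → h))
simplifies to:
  w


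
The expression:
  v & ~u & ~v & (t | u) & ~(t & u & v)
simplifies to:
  False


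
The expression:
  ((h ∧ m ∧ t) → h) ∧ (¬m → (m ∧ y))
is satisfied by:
  {m: True}


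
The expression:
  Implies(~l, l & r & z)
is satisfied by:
  {l: True}


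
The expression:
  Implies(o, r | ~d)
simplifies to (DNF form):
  r | ~d | ~o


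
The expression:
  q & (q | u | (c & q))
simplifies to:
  q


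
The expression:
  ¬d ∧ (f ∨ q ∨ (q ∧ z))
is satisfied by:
  {q: True, f: True, d: False}
  {q: True, d: False, f: False}
  {f: True, d: False, q: False}


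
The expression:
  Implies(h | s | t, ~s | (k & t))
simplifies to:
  ~s | (k & t)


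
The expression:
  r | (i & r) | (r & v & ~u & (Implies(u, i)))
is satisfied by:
  {r: True}


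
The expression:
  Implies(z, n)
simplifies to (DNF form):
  n | ~z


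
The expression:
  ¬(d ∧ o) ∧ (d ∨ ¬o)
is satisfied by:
  {o: False}


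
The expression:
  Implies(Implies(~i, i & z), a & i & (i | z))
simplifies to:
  a | ~i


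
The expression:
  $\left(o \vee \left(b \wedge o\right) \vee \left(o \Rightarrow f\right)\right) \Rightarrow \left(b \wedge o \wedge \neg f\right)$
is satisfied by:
  {b: True, o: True, f: False}


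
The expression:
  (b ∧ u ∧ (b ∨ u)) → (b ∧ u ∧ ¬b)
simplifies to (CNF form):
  ¬b ∨ ¬u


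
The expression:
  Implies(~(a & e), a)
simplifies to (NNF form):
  a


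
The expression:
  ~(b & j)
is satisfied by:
  {b: False, j: False}
  {j: True, b: False}
  {b: True, j: False}


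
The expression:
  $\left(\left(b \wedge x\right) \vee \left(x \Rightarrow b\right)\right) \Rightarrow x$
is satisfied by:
  {x: True}


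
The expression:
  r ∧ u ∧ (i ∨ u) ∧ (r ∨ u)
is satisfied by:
  {r: True, u: True}


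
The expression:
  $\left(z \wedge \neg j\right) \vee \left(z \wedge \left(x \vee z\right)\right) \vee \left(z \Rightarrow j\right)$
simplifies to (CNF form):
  $\text{True}$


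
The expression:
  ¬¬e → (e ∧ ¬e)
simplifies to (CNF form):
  ¬e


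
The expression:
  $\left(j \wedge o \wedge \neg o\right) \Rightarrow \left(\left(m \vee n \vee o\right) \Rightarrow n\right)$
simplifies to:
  $\text{True}$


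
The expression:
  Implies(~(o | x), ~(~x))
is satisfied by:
  {x: True, o: True}
  {x: True, o: False}
  {o: True, x: False}


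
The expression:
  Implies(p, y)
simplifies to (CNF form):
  y | ~p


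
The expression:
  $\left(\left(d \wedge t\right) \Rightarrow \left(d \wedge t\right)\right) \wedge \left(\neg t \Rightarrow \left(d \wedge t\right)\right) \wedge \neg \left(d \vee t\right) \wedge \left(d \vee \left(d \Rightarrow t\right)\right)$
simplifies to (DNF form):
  $\text{False}$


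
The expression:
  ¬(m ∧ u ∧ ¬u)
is always true.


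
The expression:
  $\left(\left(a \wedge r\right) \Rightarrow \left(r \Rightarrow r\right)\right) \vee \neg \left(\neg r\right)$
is always true.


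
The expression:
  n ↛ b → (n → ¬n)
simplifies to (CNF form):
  b ∨ ¬n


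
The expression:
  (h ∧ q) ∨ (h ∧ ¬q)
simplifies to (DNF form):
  h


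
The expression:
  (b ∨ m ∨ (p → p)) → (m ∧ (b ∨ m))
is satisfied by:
  {m: True}


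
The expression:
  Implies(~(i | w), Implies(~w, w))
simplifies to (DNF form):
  i | w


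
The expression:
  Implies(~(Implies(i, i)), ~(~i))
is always true.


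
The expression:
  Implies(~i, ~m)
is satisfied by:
  {i: True, m: False}
  {m: False, i: False}
  {m: True, i: True}


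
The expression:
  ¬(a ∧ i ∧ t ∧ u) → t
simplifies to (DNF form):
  t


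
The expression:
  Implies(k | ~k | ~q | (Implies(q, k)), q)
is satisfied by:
  {q: True}


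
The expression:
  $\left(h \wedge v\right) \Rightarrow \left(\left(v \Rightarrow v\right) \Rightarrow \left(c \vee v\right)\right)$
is always true.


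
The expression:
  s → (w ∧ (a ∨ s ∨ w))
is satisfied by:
  {w: True, s: False}
  {s: False, w: False}
  {s: True, w: True}


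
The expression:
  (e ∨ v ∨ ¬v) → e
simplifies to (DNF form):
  e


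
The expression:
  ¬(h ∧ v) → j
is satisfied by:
  {h: True, j: True, v: True}
  {h: True, j: True, v: False}
  {j: True, v: True, h: False}
  {j: True, v: False, h: False}
  {h: True, v: True, j: False}


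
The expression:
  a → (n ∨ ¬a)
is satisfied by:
  {n: True, a: False}
  {a: False, n: False}
  {a: True, n: True}


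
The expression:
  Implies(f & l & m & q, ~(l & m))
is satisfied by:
  {l: False, m: False, q: False, f: False}
  {f: True, l: False, m: False, q: False}
  {q: True, l: False, m: False, f: False}
  {f: True, q: True, l: False, m: False}
  {m: True, f: False, l: False, q: False}
  {f: True, m: True, l: False, q: False}
  {q: True, m: True, f: False, l: False}
  {f: True, q: True, m: True, l: False}
  {l: True, q: False, m: False, f: False}
  {f: True, l: True, q: False, m: False}
  {q: True, l: True, f: False, m: False}
  {f: True, q: True, l: True, m: False}
  {m: True, l: True, q: False, f: False}
  {f: True, m: True, l: True, q: False}
  {q: True, m: True, l: True, f: False}


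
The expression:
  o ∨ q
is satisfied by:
  {q: True, o: True}
  {q: True, o: False}
  {o: True, q: False}


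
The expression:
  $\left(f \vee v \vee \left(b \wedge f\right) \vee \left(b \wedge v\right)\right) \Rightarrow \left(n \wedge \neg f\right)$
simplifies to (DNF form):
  $\left(n \wedge \neg f\right) \vee \left(\neg f \wedge \neg v\right)$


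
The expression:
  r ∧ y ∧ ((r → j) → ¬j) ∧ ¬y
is never true.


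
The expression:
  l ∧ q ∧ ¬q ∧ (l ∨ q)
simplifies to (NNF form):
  False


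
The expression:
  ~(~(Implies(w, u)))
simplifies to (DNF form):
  u | ~w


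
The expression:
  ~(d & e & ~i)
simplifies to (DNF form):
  i | ~d | ~e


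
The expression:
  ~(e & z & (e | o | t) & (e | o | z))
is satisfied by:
  {e: False, z: False}
  {z: True, e: False}
  {e: True, z: False}


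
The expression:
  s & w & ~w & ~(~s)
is never true.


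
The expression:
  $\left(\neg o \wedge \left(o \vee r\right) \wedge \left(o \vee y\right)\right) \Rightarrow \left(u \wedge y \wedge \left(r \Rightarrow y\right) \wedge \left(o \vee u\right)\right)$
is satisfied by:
  {o: True, u: True, y: False, r: False}
  {o: True, u: False, y: False, r: False}
  {u: True, r: False, o: False, y: False}
  {r: False, u: False, o: False, y: False}
  {r: True, o: True, u: True, y: False}
  {r: True, o: True, u: False, y: False}
  {r: True, u: True, o: False, y: False}
  {r: True, u: False, o: False, y: False}
  {y: True, o: True, u: True, r: False}
  {y: True, o: True, u: False, r: False}
  {y: True, u: True, o: False, r: False}
  {y: True, u: False, o: False, r: False}
  {r: True, y: True, o: True, u: True}
  {r: True, y: True, o: True, u: False}
  {r: True, y: True, u: True, o: False}


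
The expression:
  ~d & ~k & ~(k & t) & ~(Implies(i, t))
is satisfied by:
  {i: True, d: False, t: False, k: False}


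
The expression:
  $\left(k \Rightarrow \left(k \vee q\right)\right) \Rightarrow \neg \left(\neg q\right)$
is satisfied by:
  {q: True}


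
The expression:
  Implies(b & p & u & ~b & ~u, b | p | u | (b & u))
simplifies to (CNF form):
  True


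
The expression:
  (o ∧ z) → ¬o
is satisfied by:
  {o: False, z: False}
  {z: True, o: False}
  {o: True, z: False}


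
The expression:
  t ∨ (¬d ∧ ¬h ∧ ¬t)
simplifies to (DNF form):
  t ∨ (¬d ∧ ¬h)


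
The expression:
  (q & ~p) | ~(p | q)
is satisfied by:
  {p: False}


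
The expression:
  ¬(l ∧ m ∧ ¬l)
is always true.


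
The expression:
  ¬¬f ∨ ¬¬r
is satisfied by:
  {r: True, f: True}
  {r: True, f: False}
  {f: True, r: False}


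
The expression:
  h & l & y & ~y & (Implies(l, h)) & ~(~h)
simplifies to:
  False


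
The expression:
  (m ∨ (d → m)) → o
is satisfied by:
  {d: True, o: True, m: False}
  {o: True, m: False, d: False}
  {d: True, o: True, m: True}
  {o: True, m: True, d: False}
  {d: True, m: False, o: False}


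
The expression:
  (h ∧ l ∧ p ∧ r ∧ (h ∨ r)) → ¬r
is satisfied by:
  {l: False, p: False, r: False, h: False}
  {h: True, l: False, p: False, r: False}
  {r: True, l: False, p: False, h: False}
  {h: True, r: True, l: False, p: False}
  {p: True, h: False, l: False, r: False}
  {h: True, p: True, l: False, r: False}
  {r: True, p: True, h: False, l: False}
  {h: True, r: True, p: True, l: False}
  {l: True, r: False, p: False, h: False}
  {h: True, l: True, r: False, p: False}
  {r: True, l: True, h: False, p: False}
  {h: True, r: True, l: True, p: False}
  {p: True, l: True, r: False, h: False}
  {h: True, p: True, l: True, r: False}
  {r: True, p: True, l: True, h: False}


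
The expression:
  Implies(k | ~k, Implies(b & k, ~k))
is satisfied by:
  {k: False, b: False}
  {b: True, k: False}
  {k: True, b: False}


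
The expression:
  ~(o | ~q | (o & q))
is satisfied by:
  {q: True, o: False}


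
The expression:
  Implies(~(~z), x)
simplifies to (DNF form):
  x | ~z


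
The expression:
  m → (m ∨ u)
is always true.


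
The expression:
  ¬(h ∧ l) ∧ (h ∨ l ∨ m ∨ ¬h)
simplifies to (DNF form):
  ¬h ∨ ¬l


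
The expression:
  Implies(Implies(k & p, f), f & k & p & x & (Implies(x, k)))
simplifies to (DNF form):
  (k & p & x) | (k & p & ~f)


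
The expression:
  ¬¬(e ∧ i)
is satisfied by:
  {i: True, e: True}


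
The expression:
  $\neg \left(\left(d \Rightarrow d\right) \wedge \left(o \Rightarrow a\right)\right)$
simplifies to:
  $o \wedge \neg a$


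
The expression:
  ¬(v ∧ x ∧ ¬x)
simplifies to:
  True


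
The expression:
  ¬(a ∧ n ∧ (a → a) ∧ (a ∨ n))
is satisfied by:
  {n: False, a: False}
  {a: True, n: False}
  {n: True, a: False}


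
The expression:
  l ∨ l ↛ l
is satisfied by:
  {l: True}


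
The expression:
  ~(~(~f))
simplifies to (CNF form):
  ~f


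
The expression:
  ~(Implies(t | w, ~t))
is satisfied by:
  {t: True}


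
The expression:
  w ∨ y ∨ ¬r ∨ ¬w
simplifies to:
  True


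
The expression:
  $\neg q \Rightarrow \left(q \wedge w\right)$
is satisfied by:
  {q: True}


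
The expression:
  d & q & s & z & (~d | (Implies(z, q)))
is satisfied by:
  {z: True, s: True, d: True, q: True}


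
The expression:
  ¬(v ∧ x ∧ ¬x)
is always true.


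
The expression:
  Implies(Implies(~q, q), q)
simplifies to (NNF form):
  True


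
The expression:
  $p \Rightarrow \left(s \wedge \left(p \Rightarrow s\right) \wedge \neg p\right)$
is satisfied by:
  {p: False}


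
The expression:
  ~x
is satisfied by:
  {x: False}


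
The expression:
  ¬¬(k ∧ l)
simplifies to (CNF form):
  k ∧ l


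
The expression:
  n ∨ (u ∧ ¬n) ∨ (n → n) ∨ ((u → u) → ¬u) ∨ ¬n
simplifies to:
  True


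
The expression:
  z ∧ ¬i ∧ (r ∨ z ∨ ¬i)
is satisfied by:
  {z: True, i: False}


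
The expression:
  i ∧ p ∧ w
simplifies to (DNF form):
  i ∧ p ∧ w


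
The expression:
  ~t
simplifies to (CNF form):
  ~t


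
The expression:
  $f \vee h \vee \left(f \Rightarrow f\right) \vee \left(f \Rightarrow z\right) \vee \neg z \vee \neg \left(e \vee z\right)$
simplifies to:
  $\text{True}$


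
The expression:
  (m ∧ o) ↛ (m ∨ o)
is never true.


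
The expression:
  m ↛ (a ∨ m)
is never true.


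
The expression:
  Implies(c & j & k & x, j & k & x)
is always true.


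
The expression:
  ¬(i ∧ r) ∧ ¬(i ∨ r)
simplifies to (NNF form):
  ¬i ∧ ¬r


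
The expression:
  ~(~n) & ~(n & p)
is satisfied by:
  {n: True, p: False}


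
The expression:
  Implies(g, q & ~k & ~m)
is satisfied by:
  {q: True, m: False, k: False, g: False}
  {q: False, m: False, k: False, g: False}
  {q: True, k: True, m: False, g: False}
  {k: True, q: False, m: False, g: False}
  {q: True, m: True, k: False, g: False}
  {m: True, q: False, k: False, g: False}
  {q: True, k: True, m: True, g: False}
  {k: True, m: True, q: False, g: False}
  {g: True, q: True, m: False, k: False}


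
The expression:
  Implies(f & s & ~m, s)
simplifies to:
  True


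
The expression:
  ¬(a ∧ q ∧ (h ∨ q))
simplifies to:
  ¬a ∨ ¬q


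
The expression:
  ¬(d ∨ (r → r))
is never true.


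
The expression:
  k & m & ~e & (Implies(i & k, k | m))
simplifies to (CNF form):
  k & m & ~e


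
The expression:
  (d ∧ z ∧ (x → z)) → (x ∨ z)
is always true.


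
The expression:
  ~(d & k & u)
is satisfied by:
  {u: False, k: False, d: False}
  {d: True, u: False, k: False}
  {k: True, u: False, d: False}
  {d: True, k: True, u: False}
  {u: True, d: False, k: False}
  {d: True, u: True, k: False}
  {k: True, u: True, d: False}


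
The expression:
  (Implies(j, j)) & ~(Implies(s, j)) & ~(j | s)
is never true.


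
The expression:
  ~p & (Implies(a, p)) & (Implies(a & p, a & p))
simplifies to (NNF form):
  ~a & ~p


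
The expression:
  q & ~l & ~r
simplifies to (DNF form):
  q & ~l & ~r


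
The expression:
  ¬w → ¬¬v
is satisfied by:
  {v: True, w: True}
  {v: True, w: False}
  {w: True, v: False}


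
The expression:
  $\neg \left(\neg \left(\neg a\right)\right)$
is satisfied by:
  {a: False}


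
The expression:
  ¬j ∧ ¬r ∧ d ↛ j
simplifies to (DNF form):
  d ∧ ¬j ∧ ¬r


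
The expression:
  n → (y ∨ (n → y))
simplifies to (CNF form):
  y ∨ ¬n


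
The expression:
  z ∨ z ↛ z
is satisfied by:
  {z: True}


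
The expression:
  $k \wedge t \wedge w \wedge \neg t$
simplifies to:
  $\text{False}$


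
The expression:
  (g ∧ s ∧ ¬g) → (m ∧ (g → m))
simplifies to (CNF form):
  True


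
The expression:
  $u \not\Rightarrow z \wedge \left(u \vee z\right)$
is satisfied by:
  {u: True, z: False}


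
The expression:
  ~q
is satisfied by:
  {q: False}


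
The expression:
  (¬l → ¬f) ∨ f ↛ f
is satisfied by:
  {l: True, f: False}
  {f: False, l: False}
  {f: True, l: True}


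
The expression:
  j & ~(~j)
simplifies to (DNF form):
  j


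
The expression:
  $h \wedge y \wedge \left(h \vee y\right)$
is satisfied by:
  {h: True, y: True}


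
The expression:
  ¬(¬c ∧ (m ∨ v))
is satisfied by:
  {c: True, m: False, v: False}
  {c: True, v: True, m: False}
  {c: True, m: True, v: False}
  {c: True, v: True, m: True}
  {v: False, m: False, c: False}


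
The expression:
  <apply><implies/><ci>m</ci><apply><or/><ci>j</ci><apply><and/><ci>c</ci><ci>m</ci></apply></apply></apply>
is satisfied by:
  {c: True, j: True, m: False}
  {c: True, j: False, m: False}
  {j: True, c: False, m: False}
  {c: False, j: False, m: False}
  {c: True, m: True, j: True}
  {c: True, m: True, j: False}
  {m: True, j: True, c: False}


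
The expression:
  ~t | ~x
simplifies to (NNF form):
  ~t | ~x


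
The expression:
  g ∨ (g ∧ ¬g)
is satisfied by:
  {g: True}


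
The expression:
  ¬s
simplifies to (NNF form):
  ¬s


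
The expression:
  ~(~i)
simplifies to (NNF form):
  i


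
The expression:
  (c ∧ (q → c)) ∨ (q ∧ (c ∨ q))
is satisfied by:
  {q: True, c: True}
  {q: True, c: False}
  {c: True, q: False}


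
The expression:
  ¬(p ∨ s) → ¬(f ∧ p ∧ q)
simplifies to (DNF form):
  True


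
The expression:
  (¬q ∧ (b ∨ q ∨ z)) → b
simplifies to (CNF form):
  b ∨ q ∨ ¬z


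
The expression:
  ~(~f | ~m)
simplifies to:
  f & m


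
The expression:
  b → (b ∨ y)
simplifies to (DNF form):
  True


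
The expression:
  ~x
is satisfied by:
  {x: False}


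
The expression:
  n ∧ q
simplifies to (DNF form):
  n ∧ q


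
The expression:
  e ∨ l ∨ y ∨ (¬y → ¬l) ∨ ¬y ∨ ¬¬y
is always true.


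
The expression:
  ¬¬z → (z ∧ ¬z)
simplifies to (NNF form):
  ¬z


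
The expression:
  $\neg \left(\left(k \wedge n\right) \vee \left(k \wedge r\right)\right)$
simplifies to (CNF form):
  $\left(\neg k \vee \neg n\right) \wedge \left(\neg k \vee \neg r\right)$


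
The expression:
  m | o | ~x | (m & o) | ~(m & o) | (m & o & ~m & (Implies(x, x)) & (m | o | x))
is always true.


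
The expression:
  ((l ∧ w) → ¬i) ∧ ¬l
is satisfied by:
  {l: False}


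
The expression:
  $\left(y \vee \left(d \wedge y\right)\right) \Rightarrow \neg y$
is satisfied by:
  {y: False}


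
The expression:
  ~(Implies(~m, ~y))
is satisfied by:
  {y: True, m: False}


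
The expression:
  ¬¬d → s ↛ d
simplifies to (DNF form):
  ¬d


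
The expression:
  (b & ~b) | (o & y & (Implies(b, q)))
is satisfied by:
  {o: True, y: True, q: True, b: False}
  {o: True, y: True, q: False, b: False}
  {o: True, y: True, b: True, q: True}


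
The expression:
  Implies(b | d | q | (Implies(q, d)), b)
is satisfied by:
  {b: True}


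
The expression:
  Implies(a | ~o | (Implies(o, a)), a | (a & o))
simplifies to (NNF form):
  a | o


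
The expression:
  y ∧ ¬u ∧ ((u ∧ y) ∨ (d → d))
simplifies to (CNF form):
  y ∧ ¬u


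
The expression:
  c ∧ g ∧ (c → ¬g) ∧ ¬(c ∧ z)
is never true.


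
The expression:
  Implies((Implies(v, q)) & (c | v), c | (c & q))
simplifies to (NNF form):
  c | ~q | ~v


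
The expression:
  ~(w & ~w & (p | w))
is always true.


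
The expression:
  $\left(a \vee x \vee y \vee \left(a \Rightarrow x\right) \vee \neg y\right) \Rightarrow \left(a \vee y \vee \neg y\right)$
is always true.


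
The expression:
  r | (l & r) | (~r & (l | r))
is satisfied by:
  {r: True, l: True}
  {r: True, l: False}
  {l: True, r: False}


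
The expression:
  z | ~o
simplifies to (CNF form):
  z | ~o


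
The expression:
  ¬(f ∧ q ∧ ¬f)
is always true.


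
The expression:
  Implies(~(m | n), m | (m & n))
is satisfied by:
  {n: True, m: True}
  {n: True, m: False}
  {m: True, n: False}


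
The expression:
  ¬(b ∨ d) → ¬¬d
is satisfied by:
  {b: True, d: True}
  {b: True, d: False}
  {d: True, b: False}


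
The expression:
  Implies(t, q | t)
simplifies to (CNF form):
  True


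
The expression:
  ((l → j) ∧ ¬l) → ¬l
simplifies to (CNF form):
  True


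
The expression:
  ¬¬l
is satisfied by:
  {l: True}


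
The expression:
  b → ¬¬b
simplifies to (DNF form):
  True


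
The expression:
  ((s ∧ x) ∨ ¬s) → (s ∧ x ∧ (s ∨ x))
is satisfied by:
  {s: True}


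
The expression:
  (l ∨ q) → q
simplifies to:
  q ∨ ¬l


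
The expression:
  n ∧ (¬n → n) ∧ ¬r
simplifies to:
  n ∧ ¬r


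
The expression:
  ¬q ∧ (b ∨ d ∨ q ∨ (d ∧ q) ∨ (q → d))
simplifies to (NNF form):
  ¬q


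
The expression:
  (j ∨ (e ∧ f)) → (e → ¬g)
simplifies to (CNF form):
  (¬e ∨ ¬f ∨ ¬g) ∧ (¬e ∨ ¬g ∨ ¬j)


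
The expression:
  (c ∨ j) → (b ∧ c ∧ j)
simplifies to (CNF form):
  (b ∨ ¬j) ∧ (c ∨ ¬j) ∧ (j ∨ ¬c)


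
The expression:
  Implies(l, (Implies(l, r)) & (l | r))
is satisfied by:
  {r: True, l: False}
  {l: False, r: False}
  {l: True, r: True}


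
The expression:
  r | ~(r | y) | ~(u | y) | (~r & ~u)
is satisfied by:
  {r: True, u: False, y: False}
  {u: False, y: False, r: False}
  {r: True, y: True, u: False}
  {y: True, u: False, r: False}
  {r: True, u: True, y: False}
  {u: True, r: False, y: False}
  {r: True, y: True, u: True}


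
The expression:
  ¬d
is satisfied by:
  {d: False}


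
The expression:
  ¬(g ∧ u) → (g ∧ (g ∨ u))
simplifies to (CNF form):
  g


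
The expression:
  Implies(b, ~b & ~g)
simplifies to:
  ~b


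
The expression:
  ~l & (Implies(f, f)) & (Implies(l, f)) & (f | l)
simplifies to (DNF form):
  f & ~l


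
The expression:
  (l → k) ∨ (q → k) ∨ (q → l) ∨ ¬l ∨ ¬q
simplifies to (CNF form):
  True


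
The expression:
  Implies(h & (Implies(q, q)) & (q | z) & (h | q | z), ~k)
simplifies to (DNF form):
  ~h | ~k | (~q & ~z)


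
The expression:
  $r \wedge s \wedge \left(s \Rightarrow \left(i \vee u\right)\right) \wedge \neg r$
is never true.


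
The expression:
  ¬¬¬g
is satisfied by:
  {g: False}


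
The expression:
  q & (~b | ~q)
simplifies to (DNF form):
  q & ~b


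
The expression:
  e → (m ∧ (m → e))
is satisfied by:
  {m: True, e: False}
  {e: False, m: False}
  {e: True, m: True}


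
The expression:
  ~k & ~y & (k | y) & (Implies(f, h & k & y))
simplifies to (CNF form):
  False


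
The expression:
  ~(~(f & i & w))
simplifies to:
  f & i & w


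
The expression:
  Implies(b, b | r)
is always true.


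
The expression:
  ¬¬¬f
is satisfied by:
  {f: False}


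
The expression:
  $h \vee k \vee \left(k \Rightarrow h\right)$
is always true.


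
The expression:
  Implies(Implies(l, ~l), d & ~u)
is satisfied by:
  {l: True, d: True, u: False}
  {l: True, d: False, u: False}
  {l: True, u: True, d: True}
  {l: True, u: True, d: False}
  {d: True, u: False, l: False}


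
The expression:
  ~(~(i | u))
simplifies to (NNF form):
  i | u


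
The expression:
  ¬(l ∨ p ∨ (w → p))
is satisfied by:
  {w: True, p: False, l: False}


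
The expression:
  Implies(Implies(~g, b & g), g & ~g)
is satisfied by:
  {g: False}


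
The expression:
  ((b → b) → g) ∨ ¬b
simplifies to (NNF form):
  g ∨ ¬b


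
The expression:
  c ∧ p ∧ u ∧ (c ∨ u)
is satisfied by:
  {c: True, p: True, u: True}


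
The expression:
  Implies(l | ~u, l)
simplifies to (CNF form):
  l | u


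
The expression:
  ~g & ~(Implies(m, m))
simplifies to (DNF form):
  False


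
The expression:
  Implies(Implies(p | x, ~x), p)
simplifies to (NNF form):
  p | x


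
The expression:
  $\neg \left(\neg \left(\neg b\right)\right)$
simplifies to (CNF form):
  $\neg b$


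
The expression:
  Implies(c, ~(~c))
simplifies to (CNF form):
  True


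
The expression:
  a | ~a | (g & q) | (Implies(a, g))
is always true.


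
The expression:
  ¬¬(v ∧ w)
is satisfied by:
  {w: True, v: True}


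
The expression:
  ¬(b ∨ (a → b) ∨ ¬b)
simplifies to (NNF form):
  False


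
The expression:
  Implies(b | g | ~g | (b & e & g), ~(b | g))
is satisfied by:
  {g: False, b: False}


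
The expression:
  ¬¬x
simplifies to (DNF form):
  x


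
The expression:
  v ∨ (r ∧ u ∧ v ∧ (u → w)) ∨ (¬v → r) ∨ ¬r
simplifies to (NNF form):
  True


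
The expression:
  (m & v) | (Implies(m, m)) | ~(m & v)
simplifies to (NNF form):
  True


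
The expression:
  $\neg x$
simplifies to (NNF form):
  $\neg x$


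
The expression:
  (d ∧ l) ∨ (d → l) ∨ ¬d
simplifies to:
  l ∨ ¬d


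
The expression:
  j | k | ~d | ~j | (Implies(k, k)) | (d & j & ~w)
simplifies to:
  True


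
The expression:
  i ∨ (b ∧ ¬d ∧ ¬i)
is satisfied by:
  {i: True, b: True, d: False}
  {i: True, d: False, b: False}
  {i: True, b: True, d: True}
  {i: True, d: True, b: False}
  {b: True, d: False, i: False}


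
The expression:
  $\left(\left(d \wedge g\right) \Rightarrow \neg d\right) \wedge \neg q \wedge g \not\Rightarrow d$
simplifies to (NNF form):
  $g \wedge \neg d \wedge \neg q$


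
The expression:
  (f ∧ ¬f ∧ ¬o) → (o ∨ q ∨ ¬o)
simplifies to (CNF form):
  True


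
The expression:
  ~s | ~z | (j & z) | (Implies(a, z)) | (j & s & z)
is always true.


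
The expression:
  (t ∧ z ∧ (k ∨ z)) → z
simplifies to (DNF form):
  True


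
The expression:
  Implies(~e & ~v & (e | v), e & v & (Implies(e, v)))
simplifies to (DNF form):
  True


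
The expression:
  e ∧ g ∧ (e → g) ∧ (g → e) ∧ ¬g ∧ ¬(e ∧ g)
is never true.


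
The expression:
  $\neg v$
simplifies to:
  $\neg v$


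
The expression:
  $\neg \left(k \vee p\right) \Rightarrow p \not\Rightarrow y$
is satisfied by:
  {k: True, p: True}
  {k: True, p: False}
  {p: True, k: False}


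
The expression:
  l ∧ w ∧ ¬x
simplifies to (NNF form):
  l ∧ w ∧ ¬x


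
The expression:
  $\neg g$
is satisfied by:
  {g: False}


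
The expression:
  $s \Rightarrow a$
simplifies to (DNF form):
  $a \vee \neg s$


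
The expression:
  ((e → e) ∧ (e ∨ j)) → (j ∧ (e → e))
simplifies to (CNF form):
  j ∨ ¬e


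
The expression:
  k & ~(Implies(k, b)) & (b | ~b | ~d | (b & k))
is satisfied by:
  {k: True, b: False}


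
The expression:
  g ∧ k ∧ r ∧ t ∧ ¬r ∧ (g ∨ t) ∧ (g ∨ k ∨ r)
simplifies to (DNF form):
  False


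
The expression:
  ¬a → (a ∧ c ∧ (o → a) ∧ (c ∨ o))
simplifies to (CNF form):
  a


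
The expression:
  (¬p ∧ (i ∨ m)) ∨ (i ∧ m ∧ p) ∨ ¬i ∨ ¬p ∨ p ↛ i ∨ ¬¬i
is always true.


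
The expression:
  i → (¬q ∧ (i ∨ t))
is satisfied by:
  {q: False, i: False}
  {i: True, q: False}
  {q: True, i: False}


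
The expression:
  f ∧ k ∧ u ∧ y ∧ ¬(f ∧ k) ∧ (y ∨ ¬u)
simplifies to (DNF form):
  False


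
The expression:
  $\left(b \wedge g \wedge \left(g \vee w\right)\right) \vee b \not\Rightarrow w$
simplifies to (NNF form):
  $b \wedge \left(g \vee \neg w\right)$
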